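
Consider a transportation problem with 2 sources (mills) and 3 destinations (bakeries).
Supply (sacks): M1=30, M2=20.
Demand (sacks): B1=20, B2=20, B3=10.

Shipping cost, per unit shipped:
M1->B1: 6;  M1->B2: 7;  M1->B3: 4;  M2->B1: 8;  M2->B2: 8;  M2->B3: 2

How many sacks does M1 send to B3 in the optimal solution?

0

Optimal shipments:
  M1 to B1: 20 × 6 = 120
  M1 to B2: 10 × 7 = 70
  M2 to B2: 10 × 8 = 80
  M2 to B3: 10 × 2 = 20
Total cost = 290.
The route M1→B3 is not used.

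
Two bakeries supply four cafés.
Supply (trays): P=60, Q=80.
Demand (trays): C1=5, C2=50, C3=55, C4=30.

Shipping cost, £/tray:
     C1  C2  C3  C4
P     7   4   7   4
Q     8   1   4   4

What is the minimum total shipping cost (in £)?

An optimal shipping plan:
  P->C1: 5 trays
  P->C2: 25 trays
  P->C4: 30 trays
  Q->C2: 25 trays
  Q->C3: 55 trays
Total cost = £500.
(Supply check: P ships 60; Q ships 80.)

500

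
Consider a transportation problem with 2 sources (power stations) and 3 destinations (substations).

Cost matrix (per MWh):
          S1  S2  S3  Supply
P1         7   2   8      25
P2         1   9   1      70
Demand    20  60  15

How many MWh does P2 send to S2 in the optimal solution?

35

Solving gives:
  P1->S2: 25 × 2 = 50
  P2->S1: 20 × 1 = 20
  P2->S2: 35 × 9 = 315
  P2->S3: 15 × 1 = 15
Total cost = 400.
So P2→S2 carries 35 MWh.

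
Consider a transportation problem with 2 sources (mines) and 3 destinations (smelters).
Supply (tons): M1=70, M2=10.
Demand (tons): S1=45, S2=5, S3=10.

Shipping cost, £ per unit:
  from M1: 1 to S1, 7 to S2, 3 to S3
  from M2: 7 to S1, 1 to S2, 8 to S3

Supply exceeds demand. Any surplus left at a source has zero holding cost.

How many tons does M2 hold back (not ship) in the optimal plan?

5

Minimum-cost shipments:
  M1 to S1: 45 × £1 = £45
  M1 to S3: 10 × £3 = £30
  M2 to S2: 5 × £1 = £5
Total cost = £80.
M2 ships 5 of its 10, leaving 5.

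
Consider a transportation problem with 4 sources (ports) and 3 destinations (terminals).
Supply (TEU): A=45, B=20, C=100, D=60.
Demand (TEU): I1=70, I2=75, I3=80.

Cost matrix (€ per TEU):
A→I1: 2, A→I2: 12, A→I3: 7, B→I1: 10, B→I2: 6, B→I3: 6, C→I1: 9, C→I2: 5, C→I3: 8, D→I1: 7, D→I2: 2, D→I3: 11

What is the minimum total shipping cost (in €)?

1110

An optimal shipping plan:
  A–I1: 45 × €2 = €90
  B–I3: 20 × €6 = €120
  C–I1: 25 × €9 = €225
  C–I2: 15 × €5 = €75
  C–I3: 60 × €8 = €480
  D–I2: 60 × €2 = €120
Total = 90 + 120 + 225 + 75 + 480 + 120 = €1110.
(Supply check: A ships 45; B ships 20; C ships 100; D ships 60.)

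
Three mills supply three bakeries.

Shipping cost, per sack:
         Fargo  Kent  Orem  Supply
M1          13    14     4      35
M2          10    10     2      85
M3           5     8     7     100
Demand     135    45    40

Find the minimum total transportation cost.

An optimal shipping plan:
  M1->Orem: 35 × 4 = 140
  M2->Fargo: 35 × 10 = 350
  M2->Kent: 45 × 10 = 450
  M2->Orem: 5 × 2 = 10
  M3->Fargo: 100 × 5 = 500
Total = 140 + 350 + 450 + 10 + 500 = 1450.
(Supply check: M1 ships 35; M2 ships 85; M3 ships 100.)

1450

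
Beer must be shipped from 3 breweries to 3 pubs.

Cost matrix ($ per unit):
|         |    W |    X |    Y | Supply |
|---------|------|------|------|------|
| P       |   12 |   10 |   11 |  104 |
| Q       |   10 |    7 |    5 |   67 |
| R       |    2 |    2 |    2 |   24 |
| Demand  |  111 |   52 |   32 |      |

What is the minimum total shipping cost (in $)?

One minimum-cost allocation:
  P to W: 87 kegs
  P to X: 17 kegs
  Q to X: 35 kegs
  Q to Y: 32 kegs
  R to W: 24 kegs
Total cost = $1667.

1667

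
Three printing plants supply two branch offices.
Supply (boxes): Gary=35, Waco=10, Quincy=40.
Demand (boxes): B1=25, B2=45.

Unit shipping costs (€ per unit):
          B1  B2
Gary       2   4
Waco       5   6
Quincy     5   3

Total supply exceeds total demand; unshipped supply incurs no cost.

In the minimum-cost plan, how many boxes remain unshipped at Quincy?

An optimal plan:
  Gary→B1: 25 × €2 = €50
  Gary→B2: 5 × €4 = €20
  Quincy→B2: 40 × €3 = €120
Total cost = €190.
Quincy ships 40 of its 40, leaving 0.

0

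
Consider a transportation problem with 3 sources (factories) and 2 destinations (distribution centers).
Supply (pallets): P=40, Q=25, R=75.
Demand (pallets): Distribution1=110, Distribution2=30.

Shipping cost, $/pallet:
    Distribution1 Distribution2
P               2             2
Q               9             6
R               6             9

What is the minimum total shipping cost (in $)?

680

A cheapest plan:
  P to Distribution1: 35 × $2 = $70
  P to Distribution2: 5 × $2 = $10
  Q to Distribution2: 25 × $6 = $150
  R to Distribution1: 75 × $6 = $450
Total = 70 + 10 + 150 + 450 = $680.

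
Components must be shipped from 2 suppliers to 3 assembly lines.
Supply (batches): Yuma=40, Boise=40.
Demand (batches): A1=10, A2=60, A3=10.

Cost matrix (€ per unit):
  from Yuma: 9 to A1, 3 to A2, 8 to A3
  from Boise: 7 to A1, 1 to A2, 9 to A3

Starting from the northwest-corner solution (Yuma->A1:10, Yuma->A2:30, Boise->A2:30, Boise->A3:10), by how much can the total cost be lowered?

Current plan cost = 10·9 + 30·3 + 30·1 + 10·9 = €300.
Optimal plan:
  Yuma–A1: 10 × €9 = €90
  Yuma–A2: 20 × €3 = €60
  Yuma–A3: 10 × €8 = €80
  Boise–A2: 40 × €1 = €40
Optimal cost = €270.
Saving = 300 − 270 = €30.

30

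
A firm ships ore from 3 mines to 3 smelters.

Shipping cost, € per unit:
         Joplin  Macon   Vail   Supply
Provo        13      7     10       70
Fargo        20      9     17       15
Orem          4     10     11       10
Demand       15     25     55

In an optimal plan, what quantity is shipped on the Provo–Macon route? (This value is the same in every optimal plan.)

10

Optimal shipments:
  Provo to Joplin: 5 tons
  Provo to Macon: 10 tons
  Provo to Vail: 55 tons
  Fargo to Macon: 15 tons
  Orem to Joplin: 10 tons
Total cost = €860.
So Provo→Macon carries 10 tons.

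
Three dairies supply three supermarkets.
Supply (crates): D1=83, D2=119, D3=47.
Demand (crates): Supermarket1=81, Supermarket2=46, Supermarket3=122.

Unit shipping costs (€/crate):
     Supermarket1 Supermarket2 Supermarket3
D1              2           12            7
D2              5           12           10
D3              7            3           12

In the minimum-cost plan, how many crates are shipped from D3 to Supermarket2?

46

Optimal shipments:
  D1 to Supermarket3: 83 × €7 = €581
  D2 to Supermarket1: 80 × €5 = €400
  D2 to Supermarket3: 39 × €10 = €390
  D3 to Supermarket1: 1 × €7 = €7
  D3 to Supermarket2: 46 × €3 = €138
Total cost = €1516.
So D3→Supermarket2 carries 46 crates.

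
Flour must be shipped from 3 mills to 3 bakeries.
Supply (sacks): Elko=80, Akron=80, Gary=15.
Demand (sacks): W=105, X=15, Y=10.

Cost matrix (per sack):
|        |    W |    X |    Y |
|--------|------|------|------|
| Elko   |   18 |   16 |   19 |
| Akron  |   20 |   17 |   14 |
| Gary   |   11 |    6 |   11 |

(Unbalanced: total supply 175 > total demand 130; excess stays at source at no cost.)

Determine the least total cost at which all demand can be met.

2170

One minimum-cost allocation:
  Elko to W: 80 × 18 = 1440
  Akron to W: 25 × 20 = 500
  Akron to Y: 10 × 14 = 140
  Gary to X: 15 × 6 = 90
Total = 1440 + 500 + 140 + 90 = 2170.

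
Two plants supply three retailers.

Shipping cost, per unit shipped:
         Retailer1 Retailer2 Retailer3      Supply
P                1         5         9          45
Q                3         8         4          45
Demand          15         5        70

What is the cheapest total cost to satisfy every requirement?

Optimal allocation:
  P–Retailer1: 15 × 1 = 15
  P–Retailer2: 5 × 5 = 25
  P–Retailer3: 25 × 9 = 225
  Q–Retailer3: 45 × 4 = 180
Total = 15 + 25 + 225 + 180 = 445.
(Supply check: P ships 45; Q ships 45.)

445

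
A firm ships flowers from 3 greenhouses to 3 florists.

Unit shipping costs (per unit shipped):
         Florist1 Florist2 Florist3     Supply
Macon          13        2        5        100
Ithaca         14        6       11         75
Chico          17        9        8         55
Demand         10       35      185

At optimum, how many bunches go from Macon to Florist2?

0

Optimal shipments:
  Macon–Florist3: 100 × 5 = 500
  Ithaca–Florist1: 10 × 14 = 140
  Ithaca–Florist2: 35 × 6 = 210
  Ithaca–Florist3: 30 × 11 = 330
  Chico–Florist3: 55 × 8 = 440
Total cost = 1620.
The route Macon→Florist2 is not used.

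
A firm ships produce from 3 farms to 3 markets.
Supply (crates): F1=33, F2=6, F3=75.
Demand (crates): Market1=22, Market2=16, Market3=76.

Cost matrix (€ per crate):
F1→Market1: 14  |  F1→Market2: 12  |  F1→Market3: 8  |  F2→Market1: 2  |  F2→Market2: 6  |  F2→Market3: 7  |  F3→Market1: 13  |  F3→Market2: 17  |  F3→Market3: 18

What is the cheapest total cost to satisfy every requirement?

1530

An optimal shipping plan:
  F1 to Market3: 33 × €8 = €264
  F2 to Market3: 6 × €7 = €42
  F3 to Market1: 22 × €13 = €286
  F3 to Market2: 16 × €17 = €272
  F3 to Market3: 37 × €18 = €666
Total = 264 + 42 + 286 + 272 + 666 = €1530.
(Supply check: F1 ships 33; F2 ships 6; F3 ships 75.)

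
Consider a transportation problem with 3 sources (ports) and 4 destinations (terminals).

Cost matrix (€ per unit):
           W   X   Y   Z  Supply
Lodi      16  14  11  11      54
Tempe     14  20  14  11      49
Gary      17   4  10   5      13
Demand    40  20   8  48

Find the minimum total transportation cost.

A cheapest plan:
  Lodi–X: 7 TEU
  Lodi–Y: 8 TEU
  Lodi–Z: 39 TEU
  Tempe–W: 40 TEU
  Tempe–Z: 9 TEU
  Gary–X: 13 TEU
Total cost = €1326.

1326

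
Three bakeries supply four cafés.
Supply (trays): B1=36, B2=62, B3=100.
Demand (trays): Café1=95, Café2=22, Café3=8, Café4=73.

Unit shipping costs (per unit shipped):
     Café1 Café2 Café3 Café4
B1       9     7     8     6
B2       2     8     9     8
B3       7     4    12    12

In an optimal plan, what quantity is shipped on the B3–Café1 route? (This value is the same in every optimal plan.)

Solving gives:
  B1–Café4: 36 × 6 = 216
  B2–Café1: 62 × 2 = 124
  B3–Café1: 33 × 7 = 231
  B3–Café2: 22 × 4 = 88
  B3–Café3: 8 × 12 = 96
  B3–Café4: 37 × 12 = 444
Total cost = 1199.
So B3→Café1 carries 33 trays.

33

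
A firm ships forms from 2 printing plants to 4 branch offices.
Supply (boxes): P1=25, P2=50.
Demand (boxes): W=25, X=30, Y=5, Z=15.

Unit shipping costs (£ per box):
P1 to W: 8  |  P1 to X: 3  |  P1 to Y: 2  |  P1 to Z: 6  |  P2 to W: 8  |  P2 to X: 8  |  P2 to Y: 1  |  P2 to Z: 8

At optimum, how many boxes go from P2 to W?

25

The minimum-cost plan:
  P1->X: 25 × £3 = £75
  P2->W: 25 × £8 = £200
  P2->X: 5 × £8 = £40
  P2->Y: 5 × £1 = £5
  P2->Z: 15 × £8 = £120
Total cost = £440.
So P2→W carries 25 boxes.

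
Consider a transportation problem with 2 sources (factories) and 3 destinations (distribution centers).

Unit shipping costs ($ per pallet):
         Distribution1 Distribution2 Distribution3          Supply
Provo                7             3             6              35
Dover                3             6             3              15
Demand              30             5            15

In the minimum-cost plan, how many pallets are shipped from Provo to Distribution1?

15

The minimum-cost plan:
  Provo to Distribution1: 15 × $7 = $105
  Provo to Distribution2: 5 × $3 = $15
  Provo to Distribution3: 15 × $6 = $90
  Dover to Distribution1: 15 × $3 = $45
Total cost = $255.
So Provo→Distribution1 carries 15 pallets.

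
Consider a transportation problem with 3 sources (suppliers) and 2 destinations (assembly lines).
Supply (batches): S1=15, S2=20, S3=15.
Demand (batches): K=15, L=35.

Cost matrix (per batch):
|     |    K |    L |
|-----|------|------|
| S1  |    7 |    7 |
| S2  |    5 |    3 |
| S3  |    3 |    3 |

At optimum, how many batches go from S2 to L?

The minimum-cost plan:
  S1–K: 15 batches
  S2–L: 20 batches
  S3–L: 15 batches
Total cost = 210.
So S2→L carries 20 batches.

20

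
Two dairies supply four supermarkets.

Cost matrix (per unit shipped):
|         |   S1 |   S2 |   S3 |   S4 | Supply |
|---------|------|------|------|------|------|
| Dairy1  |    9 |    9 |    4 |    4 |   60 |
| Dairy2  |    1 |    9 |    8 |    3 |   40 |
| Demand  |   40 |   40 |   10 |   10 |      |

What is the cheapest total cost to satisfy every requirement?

480

A cheapest plan:
  Dairy1–S2: 40 × 9 = 360
  Dairy1–S3: 10 × 4 = 40
  Dairy1–S4: 10 × 4 = 40
  Dairy2–S1: 40 × 1 = 40
Total = 360 + 40 + 40 + 40 = 480.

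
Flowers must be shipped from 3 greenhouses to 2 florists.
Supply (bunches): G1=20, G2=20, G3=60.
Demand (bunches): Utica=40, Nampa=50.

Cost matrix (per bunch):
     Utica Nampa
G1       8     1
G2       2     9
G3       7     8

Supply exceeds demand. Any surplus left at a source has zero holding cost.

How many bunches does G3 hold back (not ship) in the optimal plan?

10

An optimal plan:
  G1 to Nampa: 20 × 1 = 20
  G2 to Utica: 20 × 2 = 40
  G3 to Utica: 20 × 7 = 140
  G3 to Nampa: 30 × 8 = 240
Total cost = 440.
G3 ships 50 of its 60, leaving 10.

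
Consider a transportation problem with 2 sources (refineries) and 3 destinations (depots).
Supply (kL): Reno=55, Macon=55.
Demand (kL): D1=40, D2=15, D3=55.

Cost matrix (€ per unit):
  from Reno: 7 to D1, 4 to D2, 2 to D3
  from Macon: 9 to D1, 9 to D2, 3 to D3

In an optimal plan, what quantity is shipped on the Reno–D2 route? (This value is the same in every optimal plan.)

The minimum-cost plan:
  Reno→D1: 40 kL
  Reno→D2: 15 kL
  Macon→D3: 55 kL
Total cost = €505.
So Reno→D2 carries 15 kL.

15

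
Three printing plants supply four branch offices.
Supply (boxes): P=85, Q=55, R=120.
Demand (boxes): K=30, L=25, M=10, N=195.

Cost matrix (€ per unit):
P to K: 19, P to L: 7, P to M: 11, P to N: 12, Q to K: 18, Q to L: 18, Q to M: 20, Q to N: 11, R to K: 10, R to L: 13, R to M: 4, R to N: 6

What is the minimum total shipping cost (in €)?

Optimal allocation:
  P–L: 25 × €7 = €175
  P–N: 60 × €12 = €720
  Q–N: 55 × €11 = €605
  R–K: 30 × €10 = €300
  R–M: 10 × €4 = €40
  R–N: 80 × €6 = €480
Total = 175 + 720 + 605 + 300 + 40 + 480 = €2320.
(Supply check: P ships 85; Q ships 55; R ships 120.)

2320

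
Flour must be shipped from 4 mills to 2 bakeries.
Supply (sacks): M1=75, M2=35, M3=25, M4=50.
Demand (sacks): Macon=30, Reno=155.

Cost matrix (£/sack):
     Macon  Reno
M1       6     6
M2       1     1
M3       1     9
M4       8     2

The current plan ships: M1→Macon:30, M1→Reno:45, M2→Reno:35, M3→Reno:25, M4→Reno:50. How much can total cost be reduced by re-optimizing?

Current plan cost = 30·6 + 45·6 + 35·1 + 25·9 + 50·2 = £810.
Optimal plan:
  M1–Macon: 5 sacks
  M1–Reno: 70 sacks
  M2–Reno: 35 sacks
  M3–Macon: 25 sacks
  M4–Reno: 50 sacks
Optimal cost = £610.
Saving = 810 − 610 = £200.

200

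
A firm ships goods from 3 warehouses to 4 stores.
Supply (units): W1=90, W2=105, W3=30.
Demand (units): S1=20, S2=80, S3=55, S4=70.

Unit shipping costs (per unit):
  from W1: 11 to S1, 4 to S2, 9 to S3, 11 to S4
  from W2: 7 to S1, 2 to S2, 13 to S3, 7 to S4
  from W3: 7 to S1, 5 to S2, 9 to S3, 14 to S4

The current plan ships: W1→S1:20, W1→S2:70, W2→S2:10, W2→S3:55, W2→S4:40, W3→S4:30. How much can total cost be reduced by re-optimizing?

560

Current plan cost = 20·11 + 70·4 + 10·2 + 55·13 + 40·7 + 30·14 = 1935.
Optimal plan:
  W1→S2: 45 × 4 = 180
  W1→S3: 45 × 9 = 405
  W2→S2: 35 × 2 = 70
  W2→S4: 70 × 7 = 490
  W3→S1: 20 × 7 = 140
  W3→S3: 10 × 9 = 90
Optimal cost = 1375.
Saving = 1935 − 1375 = 560.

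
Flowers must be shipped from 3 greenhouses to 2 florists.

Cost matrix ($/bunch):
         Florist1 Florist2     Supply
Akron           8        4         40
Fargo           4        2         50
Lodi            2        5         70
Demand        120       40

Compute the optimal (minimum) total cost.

Optimal allocation:
  Akron to Florist2: 40 bunches
  Fargo to Florist1: 50 bunches
  Lodi to Florist1: 70 bunches
Total cost = $500.
(Supply check: Akron ships 40; Fargo ships 50; Lodi ships 70.)

500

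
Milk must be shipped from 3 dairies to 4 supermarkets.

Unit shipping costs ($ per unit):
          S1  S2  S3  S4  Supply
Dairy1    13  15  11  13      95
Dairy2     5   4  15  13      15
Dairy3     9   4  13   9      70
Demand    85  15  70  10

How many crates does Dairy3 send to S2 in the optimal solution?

15

Solving gives:
  Dairy1–S1: 15 × $13 = $195
  Dairy1–S3: 70 × $11 = $770
  Dairy1–S4: 10 × $13 = $130
  Dairy2–S1: 15 × $5 = $75
  Dairy3–S1: 55 × $9 = $495
  Dairy3–S2: 15 × $4 = $60
Total cost = $1725.
So Dairy3→S2 carries 15 crates.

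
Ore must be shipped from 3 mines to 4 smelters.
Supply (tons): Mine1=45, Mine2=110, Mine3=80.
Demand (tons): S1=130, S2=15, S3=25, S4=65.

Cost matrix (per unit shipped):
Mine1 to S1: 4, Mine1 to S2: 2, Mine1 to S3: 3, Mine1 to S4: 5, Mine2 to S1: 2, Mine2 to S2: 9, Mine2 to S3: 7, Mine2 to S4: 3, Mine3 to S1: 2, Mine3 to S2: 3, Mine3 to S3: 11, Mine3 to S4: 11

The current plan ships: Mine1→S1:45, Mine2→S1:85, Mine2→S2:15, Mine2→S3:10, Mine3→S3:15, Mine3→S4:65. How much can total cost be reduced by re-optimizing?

865

Current plan cost = 45·4 + 85·2 + 15·9 + 10·7 + 15·11 + 65·11 = 1435.
Optimal plan:
  Mine1–S2: 15 × 2 = 30
  Mine1–S3: 25 × 3 = 75
  Mine1–S4: 5 × 5 = 25
  Mine2–S1: 50 × 2 = 100
  Mine2–S4: 60 × 3 = 180
  Mine3–S1: 80 × 2 = 160
Optimal cost = 570.
Saving = 1435 − 570 = 865.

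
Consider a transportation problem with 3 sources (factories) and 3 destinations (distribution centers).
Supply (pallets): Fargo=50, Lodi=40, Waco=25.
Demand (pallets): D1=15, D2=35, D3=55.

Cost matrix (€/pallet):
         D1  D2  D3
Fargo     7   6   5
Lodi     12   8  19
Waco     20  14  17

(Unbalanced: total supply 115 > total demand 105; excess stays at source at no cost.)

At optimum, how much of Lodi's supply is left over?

Minimum-cost shipments:
  Fargo→D3: 50 × €5 = €250
  Lodi→D1: 15 × €12 = €180
  Lodi→D2: 25 × €8 = €200
  Waco→D2: 10 × €14 = €140
  Waco→D3: 5 × €17 = €85
Total cost = €855.
Lodi ships 40 of its 40, leaving 0.

0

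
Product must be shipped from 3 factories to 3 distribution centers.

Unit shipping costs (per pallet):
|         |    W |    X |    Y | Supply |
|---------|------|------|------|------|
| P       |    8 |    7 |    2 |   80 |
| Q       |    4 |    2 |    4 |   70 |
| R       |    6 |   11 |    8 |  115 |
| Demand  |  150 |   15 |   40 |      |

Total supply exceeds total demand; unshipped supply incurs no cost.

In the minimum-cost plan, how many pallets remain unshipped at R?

An optimal plan:
  P→Y: 40 × 2 = 80
  Q→W: 55 × 4 = 220
  Q→X: 15 × 2 = 30
  R→W: 95 × 6 = 570
Total cost = 900.
R ships 95 of its 115, leaving 20.

20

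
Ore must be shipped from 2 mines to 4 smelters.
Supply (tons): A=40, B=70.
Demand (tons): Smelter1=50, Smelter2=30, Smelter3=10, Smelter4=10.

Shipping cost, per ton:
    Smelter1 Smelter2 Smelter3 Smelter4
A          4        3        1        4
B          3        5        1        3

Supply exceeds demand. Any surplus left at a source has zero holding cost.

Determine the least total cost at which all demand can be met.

An optimal shipping plan:
  A→Smelter2: 30 × 3 = 90
  A→Smelter3: 10 × 1 = 10
  B→Smelter1: 50 × 3 = 150
  B→Smelter4: 10 × 3 = 30
Total = 90 + 10 + 150 + 30 = 280.

280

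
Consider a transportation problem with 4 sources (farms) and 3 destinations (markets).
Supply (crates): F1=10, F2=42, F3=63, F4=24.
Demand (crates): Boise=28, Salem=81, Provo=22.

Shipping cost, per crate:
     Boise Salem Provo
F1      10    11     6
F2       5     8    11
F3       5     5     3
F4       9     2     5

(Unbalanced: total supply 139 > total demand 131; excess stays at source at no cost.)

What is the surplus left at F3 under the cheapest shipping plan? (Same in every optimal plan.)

Minimum-cost shipments:
  F1 to Provo: 2 × 6 = 12
  F2 to Boise: 28 × 5 = 140
  F2 to Salem: 14 × 8 = 112
  F3 to Salem: 43 × 5 = 215
  F3 to Provo: 20 × 3 = 60
  F4 to Salem: 24 × 2 = 48
Total cost = 587.
F3 ships 63 of its 63, leaving 0.

0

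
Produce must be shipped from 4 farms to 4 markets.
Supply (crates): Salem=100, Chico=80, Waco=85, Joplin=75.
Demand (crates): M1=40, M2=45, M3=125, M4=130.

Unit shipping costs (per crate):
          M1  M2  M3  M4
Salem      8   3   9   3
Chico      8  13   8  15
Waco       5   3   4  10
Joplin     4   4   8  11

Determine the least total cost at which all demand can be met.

A cheapest plan:
  Salem to M4: 100 × 3 = 300
  Chico to M3: 80 × 8 = 640
  Waco to M2: 40 × 3 = 120
  Waco to M3: 45 × 4 = 180
  Joplin to M1: 40 × 4 = 160
  Joplin to M2: 5 × 4 = 20
  Joplin to M4: 30 × 11 = 330
Total = 300 + 640 + 120 + 180 + 160 + 20 + 330 = 1750.

1750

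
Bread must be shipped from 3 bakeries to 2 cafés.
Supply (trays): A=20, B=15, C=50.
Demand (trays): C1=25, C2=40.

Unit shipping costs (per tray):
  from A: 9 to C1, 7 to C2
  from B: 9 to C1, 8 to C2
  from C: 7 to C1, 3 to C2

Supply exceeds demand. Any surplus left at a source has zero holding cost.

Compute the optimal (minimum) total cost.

One minimum-cost allocation:
  B→C1: 15 × 9 = 135
  C→C1: 10 × 7 = 70
  C→C2: 40 × 3 = 120
Total = 135 + 70 + 120 = 325.

325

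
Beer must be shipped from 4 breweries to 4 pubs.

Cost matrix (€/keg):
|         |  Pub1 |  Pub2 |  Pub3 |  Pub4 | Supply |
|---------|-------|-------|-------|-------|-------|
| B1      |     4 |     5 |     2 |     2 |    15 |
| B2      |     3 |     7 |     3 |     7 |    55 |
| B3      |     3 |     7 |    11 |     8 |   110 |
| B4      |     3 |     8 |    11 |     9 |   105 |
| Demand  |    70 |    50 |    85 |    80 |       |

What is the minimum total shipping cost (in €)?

1580

An optimal shipping plan:
  B1 to Pub3: 15 × €2 = €30
  B2 to Pub3: 55 × €3 = €165
  B3 to Pub2: 50 × €7 = €350
  B3 to Pub4: 60 × €8 = €480
  B4 to Pub1: 70 × €3 = €210
  B4 to Pub3: 15 × €11 = €165
  B4 to Pub4: 20 × €9 = €180
Total = 30 + 165 + 350 + 480 + 210 + 165 + 180 = €1580.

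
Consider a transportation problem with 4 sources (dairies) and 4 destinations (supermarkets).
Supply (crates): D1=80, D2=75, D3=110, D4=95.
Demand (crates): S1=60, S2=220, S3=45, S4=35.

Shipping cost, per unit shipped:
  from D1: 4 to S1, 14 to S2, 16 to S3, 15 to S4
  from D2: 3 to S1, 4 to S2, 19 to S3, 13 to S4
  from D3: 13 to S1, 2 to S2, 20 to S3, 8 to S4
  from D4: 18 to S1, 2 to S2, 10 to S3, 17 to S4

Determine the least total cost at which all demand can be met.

Optimal allocation:
  D1–S1: 60 × 4 = 240
  D1–S3: 20 × 16 = 320
  D2–S2: 75 × 4 = 300
  D3–S2: 75 × 2 = 150
  D3–S4: 35 × 8 = 280
  D4–S2: 70 × 2 = 140
  D4–S3: 25 × 10 = 250
Total = 240 + 320 + 300 + 150 + 280 + 140 + 250 = 1680.

1680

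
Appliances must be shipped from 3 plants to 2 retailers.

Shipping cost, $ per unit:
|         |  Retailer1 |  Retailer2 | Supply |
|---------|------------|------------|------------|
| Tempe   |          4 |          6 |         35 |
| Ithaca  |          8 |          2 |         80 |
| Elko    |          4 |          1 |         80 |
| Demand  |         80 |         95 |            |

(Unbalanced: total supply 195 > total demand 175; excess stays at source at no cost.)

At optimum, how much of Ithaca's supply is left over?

20

An optimal plan:
  Tempe->Retailer1: 35 × $4 = $140
  Ithaca->Retailer2: 60 × $2 = $120
  Elko->Retailer1: 45 × $4 = $180
  Elko->Retailer2: 35 × $1 = $35
Total cost = $475.
Ithaca ships 60 of its 80, leaving 20.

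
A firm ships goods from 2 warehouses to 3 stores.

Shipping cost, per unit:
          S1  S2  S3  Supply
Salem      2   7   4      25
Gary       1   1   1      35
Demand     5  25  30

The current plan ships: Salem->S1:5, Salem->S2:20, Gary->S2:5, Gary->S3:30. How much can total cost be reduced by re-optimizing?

Current plan cost = 5·2 + 20·7 + 5·1 + 30·1 = 185.
Optimal plan:
  Salem->S1: 5 × 2 = 10
  Salem->S3: 20 × 4 = 80
  Gary->S2: 25 × 1 = 25
  Gary->S3: 10 × 1 = 10
Optimal cost = 125.
Saving = 185 − 125 = 60.

60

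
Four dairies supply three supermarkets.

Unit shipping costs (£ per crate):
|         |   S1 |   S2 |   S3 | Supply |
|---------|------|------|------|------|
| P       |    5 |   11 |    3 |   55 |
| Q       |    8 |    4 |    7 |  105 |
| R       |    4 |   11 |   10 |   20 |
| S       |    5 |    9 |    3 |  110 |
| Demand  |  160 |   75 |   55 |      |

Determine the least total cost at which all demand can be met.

An optimal shipping plan:
  P→S3: 55 × £3 = £165
  Q→S1: 30 × £8 = £240
  Q→S2: 75 × £4 = £300
  R→S1: 20 × £4 = £80
  S→S1: 110 × £5 = £550
Total = 165 + 240 + 300 + 80 + 550 = £1335.
(Supply check: P ships 55; Q ships 105; R ships 20; S ships 110.)

1335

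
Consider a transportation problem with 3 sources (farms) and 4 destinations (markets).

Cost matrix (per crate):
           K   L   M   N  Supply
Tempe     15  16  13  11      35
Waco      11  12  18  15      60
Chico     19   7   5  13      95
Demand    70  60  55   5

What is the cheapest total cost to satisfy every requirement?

1720

An optimal shipping plan:
  Tempe->K: 10 crates
  Tempe->M: 20 crates
  Tempe->N: 5 crates
  Waco->K: 60 crates
  Chico->L: 60 crates
  Chico->M: 35 crates
Total cost = 1720.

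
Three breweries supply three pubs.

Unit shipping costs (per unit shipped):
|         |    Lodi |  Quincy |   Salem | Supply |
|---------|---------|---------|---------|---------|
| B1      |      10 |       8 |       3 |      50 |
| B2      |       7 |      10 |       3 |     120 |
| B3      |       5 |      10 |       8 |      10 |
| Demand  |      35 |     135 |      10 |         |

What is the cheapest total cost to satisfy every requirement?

One minimum-cost allocation:
  B1→Quincy: 50 × 8 = 400
  B2→Lodi: 25 × 7 = 175
  B2→Quincy: 85 × 10 = 850
  B2→Salem: 10 × 3 = 30
  B3→Lodi: 10 × 5 = 50
Total = 400 + 175 + 850 + 30 + 50 = 1505.
(Supply check: B1 ships 50; B2 ships 120; B3 ships 10.)

1505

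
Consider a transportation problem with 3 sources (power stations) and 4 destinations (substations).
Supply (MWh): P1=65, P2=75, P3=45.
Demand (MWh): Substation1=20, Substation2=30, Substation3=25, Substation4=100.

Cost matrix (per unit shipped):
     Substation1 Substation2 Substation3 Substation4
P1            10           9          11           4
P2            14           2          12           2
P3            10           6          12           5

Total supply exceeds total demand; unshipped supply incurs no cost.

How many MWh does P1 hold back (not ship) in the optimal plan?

An optimal plan:
  P1 to Substation3: 25 × 11 = 275
  P1 to Substation4: 40 × 4 = 160
  P2 to Substation2: 30 × 2 = 60
  P2 to Substation4: 45 × 2 = 90
  P3 to Substation1: 20 × 10 = 200
  P3 to Substation4: 15 × 5 = 75
Total cost = 860.
P1 ships 65 of its 65, leaving 0.

0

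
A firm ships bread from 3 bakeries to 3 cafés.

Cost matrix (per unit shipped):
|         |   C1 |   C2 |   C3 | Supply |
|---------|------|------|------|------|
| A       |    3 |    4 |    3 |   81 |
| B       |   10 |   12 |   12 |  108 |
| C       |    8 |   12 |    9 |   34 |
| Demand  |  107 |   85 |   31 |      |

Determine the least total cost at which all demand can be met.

1715

A cheapest plan:
  A–C2: 50 × 4 = 200
  A–C3: 31 × 3 = 93
  B–C1: 73 × 10 = 730
  B–C2: 35 × 12 = 420
  C–C1: 34 × 8 = 272
Total = 200 + 93 + 730 + 420 + 272 = 1715.
(Supply check: A ships 81; B ships 108; C ships 34.)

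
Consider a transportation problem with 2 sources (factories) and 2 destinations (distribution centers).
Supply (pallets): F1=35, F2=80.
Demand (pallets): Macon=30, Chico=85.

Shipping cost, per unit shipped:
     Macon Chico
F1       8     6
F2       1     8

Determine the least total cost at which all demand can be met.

An optimal shipping plan:
  F1→Chico: 35 pallets
  F2→Macon: 30 pallets
  F2→Chico: 50 pallets
Total cost = 640.

640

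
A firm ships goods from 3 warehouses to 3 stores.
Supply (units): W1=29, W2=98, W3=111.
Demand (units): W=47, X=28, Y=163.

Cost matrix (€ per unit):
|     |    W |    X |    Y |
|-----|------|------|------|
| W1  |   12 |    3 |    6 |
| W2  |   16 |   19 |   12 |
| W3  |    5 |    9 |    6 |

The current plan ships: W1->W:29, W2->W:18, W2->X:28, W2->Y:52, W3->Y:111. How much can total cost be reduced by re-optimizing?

573

Current plan cost = 29·12 + 18·16 + 28·19 + 52·12 + 111·6 = €2458.
Optimal plan:
  W1→X: 28 × €3 = €84
  W1→Y: 1 × €6 = €6
  W2→Y: 98 × €12 = €1176
  W3→W: 47 × €5 = €235
  W3→Y: 64 × €6 = €384
Optimal cost = €1885.
Saving = 2458 − 1885 = €573.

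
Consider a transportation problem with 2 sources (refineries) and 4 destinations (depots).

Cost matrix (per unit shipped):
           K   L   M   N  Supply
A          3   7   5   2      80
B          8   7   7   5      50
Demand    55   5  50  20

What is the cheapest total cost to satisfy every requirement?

580

Optimal allocation:
  A–K: 55 kL
  A–M: 5 kL
  A–N: 20 kL
  B–L: 5 kL
  B–M: 45 kL
Total cost = 580.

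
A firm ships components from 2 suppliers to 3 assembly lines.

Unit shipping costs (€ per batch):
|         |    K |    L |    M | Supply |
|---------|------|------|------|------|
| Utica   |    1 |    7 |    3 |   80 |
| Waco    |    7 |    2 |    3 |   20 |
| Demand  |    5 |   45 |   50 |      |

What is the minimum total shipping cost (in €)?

Optimal allocation:
  Utica–K: 5 batches
  Utica–L: 25 batches
  Utica–M: 50 batches
  Waco–L: 20 batches
Total cost = €370.
(Supply check: Utica ships 80; Waco ships 20.)

370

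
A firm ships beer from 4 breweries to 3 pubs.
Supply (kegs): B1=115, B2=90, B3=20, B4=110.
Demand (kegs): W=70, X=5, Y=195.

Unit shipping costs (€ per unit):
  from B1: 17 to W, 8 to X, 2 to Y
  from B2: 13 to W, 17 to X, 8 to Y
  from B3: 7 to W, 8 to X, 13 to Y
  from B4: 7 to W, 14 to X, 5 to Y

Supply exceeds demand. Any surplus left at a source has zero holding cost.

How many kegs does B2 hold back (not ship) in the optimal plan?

65

Minimum-cost shipments:
  B1–Y: 115 kegs
  B2–Y: 25 kegs
  B3–W: 15 kegs
  B3–X: 5 kegs
  B4–W: 55 kegs
  B4–Y: 55 kegs
Total cost = €1235.
B2 ships 25 of its 90, leaving 65.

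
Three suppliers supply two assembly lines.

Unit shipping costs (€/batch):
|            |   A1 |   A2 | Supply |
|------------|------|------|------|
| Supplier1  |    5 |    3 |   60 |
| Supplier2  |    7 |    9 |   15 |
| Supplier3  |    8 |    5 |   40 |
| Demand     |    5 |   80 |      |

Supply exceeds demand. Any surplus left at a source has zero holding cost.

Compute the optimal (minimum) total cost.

Optimal allocation:
  Supplier1->A2: 60 × €3 = €180
  Supplier2->A1: 5 × €7 = €35
  Supplier3->A2: 20 × €5 = €100
Total = 180 + 35 + 100 = €315.
(Supply check: Supplier1 ships 60; Supplier2 ships 5; Supplier3 ships 20.)

315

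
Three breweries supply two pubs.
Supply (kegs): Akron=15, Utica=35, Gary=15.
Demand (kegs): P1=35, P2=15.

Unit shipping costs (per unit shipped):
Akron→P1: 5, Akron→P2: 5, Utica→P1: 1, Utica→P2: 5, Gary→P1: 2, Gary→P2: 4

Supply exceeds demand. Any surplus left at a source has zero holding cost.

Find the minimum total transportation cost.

An optimal shipping plan:
  Utica→P1: 35 × 1 = 35
  Gary→P2: 15 × 4 = 60
Total = 35 + 60 = 95.

95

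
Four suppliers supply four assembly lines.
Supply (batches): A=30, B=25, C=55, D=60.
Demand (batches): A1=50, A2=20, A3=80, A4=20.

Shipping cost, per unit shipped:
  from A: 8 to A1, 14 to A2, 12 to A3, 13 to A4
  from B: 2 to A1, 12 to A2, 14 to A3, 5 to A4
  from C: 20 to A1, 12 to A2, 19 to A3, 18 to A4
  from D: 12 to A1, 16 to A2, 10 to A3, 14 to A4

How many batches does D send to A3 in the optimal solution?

60

Solving gives:
  A->A1: 30 × 8 = 240
  B->A1: 20 × 2 = 40
  B->A4: 5 × 5 = 25
  C->A2: 20 × 12 = 240
  C->A3: 20 × 19 = 380
  C->A4: 15 × 18 = 270
  D->A3: 60 × 10 = 600
Total cost = 1795.
So D→A3 carries 60 batches.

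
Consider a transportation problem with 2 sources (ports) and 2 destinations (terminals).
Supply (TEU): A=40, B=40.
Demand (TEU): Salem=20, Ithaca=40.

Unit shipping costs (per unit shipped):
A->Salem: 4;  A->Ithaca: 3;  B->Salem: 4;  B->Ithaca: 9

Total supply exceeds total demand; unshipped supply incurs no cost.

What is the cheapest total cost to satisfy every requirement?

200

An optimal shipping plan:
  A to Ithaca: 40 × 3 = 120
  B to Salem: 20 × 4 = 80
Total = 120 + 80 = 200.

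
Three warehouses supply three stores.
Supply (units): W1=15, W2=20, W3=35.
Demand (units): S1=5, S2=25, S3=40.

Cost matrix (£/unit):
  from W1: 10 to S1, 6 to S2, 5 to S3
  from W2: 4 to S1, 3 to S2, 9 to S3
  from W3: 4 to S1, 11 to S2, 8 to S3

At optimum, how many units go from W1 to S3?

10

The minimum-cost plan:
  W1 to S2: 5 × £6 = £30
  W1 to S3: 10 × £5 = £50
  W2 to S2: 20 × £3 = £60
  W3 to S1: 5 × £4 = £20
  W3 to S3: 30 × £8 = £240
Total cost = £400.
So W1→S3 carries 10 units.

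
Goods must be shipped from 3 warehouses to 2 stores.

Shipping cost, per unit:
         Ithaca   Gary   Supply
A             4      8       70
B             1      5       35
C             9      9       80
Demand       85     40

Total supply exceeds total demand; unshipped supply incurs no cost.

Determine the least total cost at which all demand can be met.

575

An optimal shipping plan:
  A->Ithaca: 50 units
  A->Gary: 20 units
  B->Ithaca: 35 units
  C->Gary: 20 units
Total cost = 575.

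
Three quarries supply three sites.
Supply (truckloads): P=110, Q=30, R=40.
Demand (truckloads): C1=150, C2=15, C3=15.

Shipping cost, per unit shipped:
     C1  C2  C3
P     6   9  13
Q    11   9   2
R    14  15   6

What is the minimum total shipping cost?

Optimal allocation:
  P→C1: 110 × 6 = 660
  Q→C2: 15 × 9 = 135
  Q→C3: 15 × 2 = 30
  R→C1: 40 × 14 = 560
Total = 660 + 135 + 30 + 560 = 1385.

1385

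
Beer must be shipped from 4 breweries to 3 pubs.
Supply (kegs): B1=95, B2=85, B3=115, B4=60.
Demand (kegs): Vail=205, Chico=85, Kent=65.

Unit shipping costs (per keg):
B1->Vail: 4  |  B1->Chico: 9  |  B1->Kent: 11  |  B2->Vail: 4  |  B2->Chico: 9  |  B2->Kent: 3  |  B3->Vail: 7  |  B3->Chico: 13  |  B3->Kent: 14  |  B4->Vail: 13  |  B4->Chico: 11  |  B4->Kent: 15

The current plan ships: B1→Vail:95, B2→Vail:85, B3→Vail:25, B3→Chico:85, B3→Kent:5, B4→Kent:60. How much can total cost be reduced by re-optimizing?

725

Current plan cost = 95·4 + 85·4 + 25·7 + 85·13 + 5·14 + 60·15 = 2970.
Optimal plan:
  B1→Vail: 70 × 4 = 280
  B1→Chico: 25 × 9 = 225
  B2→Vail: 20 × 4 = 80
  B2→Kent: 65 × 3 = 195
  B3→Vail: 115 × 7 = 805
  B4→Chico: 60 × 11 = 660
Optimal cost = 2245.
Saving = 2970 − 2245 = 725.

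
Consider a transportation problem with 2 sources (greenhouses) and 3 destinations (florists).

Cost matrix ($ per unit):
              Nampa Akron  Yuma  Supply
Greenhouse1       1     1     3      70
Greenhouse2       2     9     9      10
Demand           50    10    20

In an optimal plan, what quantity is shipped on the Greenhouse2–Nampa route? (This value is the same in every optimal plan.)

10

Solving gives:
  Greenhouse1→Nampa: 40 × $1 = $40
  Greenhouse1→Akron: 10 × $1 = $10
  Greenhouse1→Yuma: 20 × $3 = $60
  Greenhouse2→Nampa: 10 × $2 = $20
Total cost = $130.
So Greenhouse2→Nampa carries 10 bunches.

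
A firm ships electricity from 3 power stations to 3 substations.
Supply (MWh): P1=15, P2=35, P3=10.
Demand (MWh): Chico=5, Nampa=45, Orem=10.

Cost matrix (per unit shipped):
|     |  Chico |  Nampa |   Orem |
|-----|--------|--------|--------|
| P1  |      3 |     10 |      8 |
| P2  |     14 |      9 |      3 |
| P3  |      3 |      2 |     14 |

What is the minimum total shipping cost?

390

An optimal shipping plan:
  P1->Chico: 5 × 3 = 15
  P1->Nampa: 10 × 10 = 100
  P2->Nampa: 25 × 9 = 225
  P2->Orem: 10 × 3 = 30
  P3->Nampa: 10 × 2 = 20
Total = 15 + 100 + 225 + 30 + 20 = 390.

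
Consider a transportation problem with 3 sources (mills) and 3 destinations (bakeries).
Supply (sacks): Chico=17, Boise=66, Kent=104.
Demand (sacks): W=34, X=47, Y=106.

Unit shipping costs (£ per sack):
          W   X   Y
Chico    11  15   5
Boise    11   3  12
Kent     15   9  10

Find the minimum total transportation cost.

1550

One minimum-cost allocation:
  Chico–Y: 17 sacks
  Boise–W: 19 sacks
  Boise–X: 47 sacks
  Kent–W: 15 sacks
  Kent–Y: 89 sacks
Total cost = £1550.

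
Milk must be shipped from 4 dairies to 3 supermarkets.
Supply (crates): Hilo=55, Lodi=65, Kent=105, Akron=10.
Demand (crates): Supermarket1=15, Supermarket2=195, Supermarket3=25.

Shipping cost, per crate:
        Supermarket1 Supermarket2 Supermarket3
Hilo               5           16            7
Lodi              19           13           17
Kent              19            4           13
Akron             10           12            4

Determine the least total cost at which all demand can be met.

1875

Optimal allocation:
  Hilo->Supermarket1: 15 crates
  Hilo->Supermarket2: 15 crates
  Hilo->Supermarket3: 25 crates
  Lodi->Supermarket2: 65 crates
  Kent->Supermarket2: 105 crates
  Akron->Supermarket2: 10 crates
Total cost = 1875.
(Supply check: Hilo ships 55; Lodi ships 65; Kent ships 105; Akron ships 10.)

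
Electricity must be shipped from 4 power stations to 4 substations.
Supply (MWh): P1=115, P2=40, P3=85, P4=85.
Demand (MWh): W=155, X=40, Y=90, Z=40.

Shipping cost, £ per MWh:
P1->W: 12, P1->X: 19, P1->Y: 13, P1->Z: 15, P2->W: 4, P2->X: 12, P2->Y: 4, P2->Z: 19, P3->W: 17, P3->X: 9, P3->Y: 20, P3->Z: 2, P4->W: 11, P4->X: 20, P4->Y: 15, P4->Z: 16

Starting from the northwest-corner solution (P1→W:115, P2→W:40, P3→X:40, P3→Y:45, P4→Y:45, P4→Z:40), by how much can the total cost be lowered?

Current plan cost = 115·12 + 40·4 + 40·9 + 45·20 + 45·15 + 40·16 = £4115.
Optimal plan:
  P1–W: 65 × £12 = £780
  P1–Y: 50 × £13 = £650
  P2–Y: 40 × £4 = £160
  P3–W: 5 × £17 = £85
  P3–X: 40 × £9 = £360
  P3–Z: 40 × £2 = £80
  P4–W: 85 × £11 = £935
Optimal cost = £3050.
Saving = 4115 − 3050 = £1065.

1065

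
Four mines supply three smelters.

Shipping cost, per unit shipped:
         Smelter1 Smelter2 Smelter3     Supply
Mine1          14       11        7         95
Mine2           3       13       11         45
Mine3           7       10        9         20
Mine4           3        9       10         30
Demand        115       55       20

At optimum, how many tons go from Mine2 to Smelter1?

Optimal shipments:
  Mine1→Smelter1: 20 tons
  Mine1→Smelter2: 55 tons
  Mine1→Smelter3: 20 tons
  Mine2→Smelter1: 45 tons
  Mine3→Smelter1: 20 tons
  Mine4→Smelter1: 30 tons
Total cost = 1390.
So Mine2→Smelter1 carries 45 tons.

45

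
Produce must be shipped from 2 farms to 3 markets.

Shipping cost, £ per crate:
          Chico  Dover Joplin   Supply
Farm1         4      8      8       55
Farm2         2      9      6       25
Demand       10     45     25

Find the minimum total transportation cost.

550

An optimal shipping plan:
  Farm1 to Chico: 10 crates
  Farm1 to Dover: 45 crates
  Farm2 to Joplin: 25 crates
Total cost = £550.
(Supply check: Farm1 ships 55; Farm2 ships 25.)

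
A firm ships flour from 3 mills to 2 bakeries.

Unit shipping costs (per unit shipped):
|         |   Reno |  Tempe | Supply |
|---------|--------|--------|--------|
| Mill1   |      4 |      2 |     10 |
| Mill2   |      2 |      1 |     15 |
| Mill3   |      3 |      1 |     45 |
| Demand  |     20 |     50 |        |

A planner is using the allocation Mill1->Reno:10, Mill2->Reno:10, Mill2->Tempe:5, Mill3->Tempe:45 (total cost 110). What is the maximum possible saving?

Current plan cost = 10·4 + 10·2 + 5·1 + 45·1 = 110.
Optimal plan:
  Mill1->Tempe: 10 × 2 = 20
  Mill2->Reno: 15 × 2 = 30
  Mill3->Reno: 5 × 3 = 15
  Mill3->Tempe: 40 × 1 = 40
Optimal cost = 105.
Saving = 110 − 105 = 5.

5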